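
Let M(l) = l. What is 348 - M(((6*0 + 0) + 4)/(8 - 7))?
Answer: 344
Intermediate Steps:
348 - M(((6*0 + 0) + 4)/(8 - 7)) = 348 - ((6*0 + 0) + 4)/(8 - 7) = 348 - ((0 + 0) + 4)/1 = 348 - (0 + 4) = 348 - 4 = 344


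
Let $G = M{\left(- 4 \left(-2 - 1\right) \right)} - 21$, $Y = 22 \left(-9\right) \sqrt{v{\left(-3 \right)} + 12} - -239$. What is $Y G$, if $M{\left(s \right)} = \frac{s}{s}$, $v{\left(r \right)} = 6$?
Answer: $-4780 + 11880 \sqrt{2} \approx 12021.0$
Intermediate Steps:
$M{\left(s \right)} = 1$
$Y = 239 - 594 \sqrt{2}$ ($Y = 22 \left(-9\right) \sqrt{6 + 12} - -239 = - 198 \sqrt{18} + 239 = - 198 \cdot 3 \sqrt{2} + 239 = - 594 \sqrt{2} + 239 = 239 - 594 \sqrt{2} \approx -601.04$)
$G = -20$ ($G = 1 - 21 = -20$)
$Y G = \left(239 - 594 \sqrt{2}\right) \left(-20\right) = -4780 + 11880 \sqrt{2}$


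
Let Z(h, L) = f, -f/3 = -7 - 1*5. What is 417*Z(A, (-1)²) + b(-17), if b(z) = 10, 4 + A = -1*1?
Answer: 15022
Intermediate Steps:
A = -5 (A = -4 - 1*1 = -4 - 1 = -5)
f = 36 (f = -3*(-7 - 1*5) = -3*(-7 - 5) = -3*(-12) = 36)
Z(h, L) = 36
417*Z(A, (-1)²) + b(-17) = 417*36 + 10 = 15012 + 10 = 15022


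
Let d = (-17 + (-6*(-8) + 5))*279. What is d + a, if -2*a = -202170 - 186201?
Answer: 408459/2 ≈ 2.0423e+5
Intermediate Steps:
d = 10044 (d = (-17 + (48 + 5))*279 = (-17 + 53)*279 = 36*279 = 10044)
a = 388371/2 (a = -(-202170 - 186201)/2 = -1/2*(-388371) = 388371/2 ≈ 1.9419e+5)
d + a = 10044 + 388371/2 = 408459/2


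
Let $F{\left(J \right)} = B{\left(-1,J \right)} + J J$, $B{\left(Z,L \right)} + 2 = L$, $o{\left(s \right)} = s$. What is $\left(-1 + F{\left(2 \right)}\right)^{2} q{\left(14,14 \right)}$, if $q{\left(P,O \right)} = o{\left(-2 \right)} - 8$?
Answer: $-90$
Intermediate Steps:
$B{\left(Z,L \right)} = -2 + L$
$q{\left(P,O \right)} = -10$ ($q{\left(P,O \right)} = -2 - 8 = -10$)
$F{\left(J \right)} = -2 + J + J^{2}$ ($F{\left(J \right)} = \left(-2 + J\right) + J J = \left(-2 + J\right) + J^{2} = -2 + J + J^{2}$)
$\left(-1 + F{\left(2 \right)}\right)^{2} q{\left(14,14 \right)} = \left(-1 + \left(-2 + 2 + 2^{2}\right)\right)^{2} \left(-10\right) = \left(-1 + \left(-2 + 2 + 4\right)\right)^{2} \left(-10\right) = \left(-1 + 4\right)^{2} \left(-10\right) = 3^{2} \left(-10\right) = 9 \left(-10\right) = -90$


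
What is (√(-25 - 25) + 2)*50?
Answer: 100 + 250*I*√2 ≈ 100.0 + 353.55*I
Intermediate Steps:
(√(-25 - 25) + 2)*50 = (√(-50) + 2)*50 = (5*I*√2 + 2)*50 = (2 + 5*I*√2)*50 = 100 + 250*I*√2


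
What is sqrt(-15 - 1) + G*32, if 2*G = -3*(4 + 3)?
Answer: -336 + 4*I ≈ -336.0 + 4.0*I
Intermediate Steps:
G = -21/2 (G = (-3*(4 + 3))/2 = (-3*7)/2 = (1/2)*(-21) = -21/2 ≈ -10.500)
sqrt(-15 - 1) + G*32 = sqrt(-15 - 1) - 21/2*32 = sqrt(-16) - 336 = 4*I - 336 = -336 + 4*I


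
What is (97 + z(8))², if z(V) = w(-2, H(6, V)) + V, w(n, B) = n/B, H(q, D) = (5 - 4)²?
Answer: 10609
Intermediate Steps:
H(q, D) = 1 (H(q, D) = 1² = 1)
z(V) = -2 + V (z(V) = -2/1 + V = -2*1 + V = -2 + V)
(97 + z(8))² = (97 + (-2 + 8))² = (97 + 6)² = 103² = 10609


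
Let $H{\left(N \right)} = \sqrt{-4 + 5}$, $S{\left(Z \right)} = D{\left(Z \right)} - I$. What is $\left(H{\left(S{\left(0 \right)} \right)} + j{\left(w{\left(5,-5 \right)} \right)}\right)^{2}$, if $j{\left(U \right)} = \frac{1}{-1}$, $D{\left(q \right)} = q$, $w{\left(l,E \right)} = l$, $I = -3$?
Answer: $0$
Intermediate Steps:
$S{\left(Z \right)} = 3 + Z$ ($S{\left(Z \right)} = Z - -3 = Z + 3 = 3 + Z$)
$j{\left(U \right)} = -1$
$H{\left(N \right)} = 1$ ($H{\left(N \right)} = \sqrt{1} = 1$)
$\left(H{\left(S{\left(0 \right)} \right)} + j{\left(w{\left(5,-5 \right)} \right)}\right)^{2} = \left(1 - 1\right)^{2} = 0^{2} = 0$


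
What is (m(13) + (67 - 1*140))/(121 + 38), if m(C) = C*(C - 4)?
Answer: 44/159 ≈ 0.27673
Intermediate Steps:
m(C) = C*(-4 + C)
(m(13) + (67 - 1*140))/(121 + 38) = (13*(-4 + 13) + (67 - 1*140))/(121 + 38) = (13*9 + (67 - 140))/159 = (117 - 73)*(1/159) = 44*(1/159) = 44/159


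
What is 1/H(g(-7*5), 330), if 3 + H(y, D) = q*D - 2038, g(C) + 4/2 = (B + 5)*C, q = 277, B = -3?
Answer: 1/89369 ≈ 1.1190e-5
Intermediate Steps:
g(C) = -2 + 2*C (g(C) = -2 + (-3 + 5)*C = -2 + 2*C)
H(y, D) = -2041 + 277*D (H(y, D) = -3 + (277*D - 2038) = -3 + (-2038 + 277*D) = -2041 + 277*D)
1/H(g(-7*5), 330) = 1/(-2041 + 277*330) = 1/(-2041 + 91410) = 1/89369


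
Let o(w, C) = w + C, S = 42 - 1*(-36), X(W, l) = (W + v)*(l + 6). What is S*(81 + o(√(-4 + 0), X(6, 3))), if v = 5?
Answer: 14040 + 156*I ≈ 14040.0 + 156.0*I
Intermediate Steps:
X(W, l) = (5 + W)*(6 + l) (X(W, l) = (W + 5)*(l + 6) = (5 + W)*(6 + l))
S = 78 (S = 42 + 36 = 78)
o(w, C) = C + w
S*(81 + o(√(-4 + 0), X(6, 3))) = 78*(81 + ((30 + 5*3 + 6*6 + 6*3) + √(-4 + 0))) = 78*(81 + ((30 + 15 + 36 + 18) + √(-4))) = 78*(81 + (99 + 2*I)) = 78*(180 + 2*I) = 14040 + 156*I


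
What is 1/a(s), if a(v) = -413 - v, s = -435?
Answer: 1/22 ≈ 0.045455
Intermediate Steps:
1/a(s) = 1/(-413 - 1*(-435)) = 1/(-413 + 435) = 1/22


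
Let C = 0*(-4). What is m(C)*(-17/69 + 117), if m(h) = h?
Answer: 0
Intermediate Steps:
C = 0
m(C)*(-17/69 + 117) = 0*(-17/69 + 117) = 0*(8056/69) = 0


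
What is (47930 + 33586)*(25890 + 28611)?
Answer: 4442703516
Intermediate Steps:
(47930 + 33586)*(25890 + 28611) = 81516*54501 = 4442703516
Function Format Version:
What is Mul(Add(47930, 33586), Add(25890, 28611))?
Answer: 4442703516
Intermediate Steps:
Mul(Add(47930, 33586), Add(25890, 28611)) = Mul(81516, 54501) = 4442703516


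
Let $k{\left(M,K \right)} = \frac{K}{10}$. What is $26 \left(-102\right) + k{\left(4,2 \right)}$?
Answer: $- \frac{13259}{5} \approx -2651.8$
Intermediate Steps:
$k{\left(M,K \right)} = \frac{K}{10}$ ($k{\left(M,K \right)} = K \frac{1}{10} = \frac{K}{10}$)
$26 \left(-102\right) + k{\left(4,2 \right)} = 26 \left(-102\right) + \frac{1}{10} \cdot 2 = -2652 + \frac{1}{5} = - \frac{13259}{5}$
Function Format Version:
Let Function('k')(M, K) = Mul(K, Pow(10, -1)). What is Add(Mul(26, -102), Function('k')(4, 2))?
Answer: Rational(-13259, 5) ≈ -2651.8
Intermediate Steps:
Function('k')(M, K) = Mul(Rational(1, 10), K) (Function('k')(M, K) = Mul(K, Rational(1, 10)) = Mul(Rational(1, 10), K))
Add(Mul(26, -102), Function('k')(4, 2)) = Add(Mul(26, -102), Mul(Rational(1, 10), 2)) = Add(-2652, Rational(1, 5)) = Rational(-13259, 5)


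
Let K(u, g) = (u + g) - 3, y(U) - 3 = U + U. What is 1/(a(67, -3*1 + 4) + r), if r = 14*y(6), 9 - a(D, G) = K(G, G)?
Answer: 1/220 ≈ 0.0045455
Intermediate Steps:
y(U) = 3 + 2*U (y(U) = 3 + (U + U) = 3 + 2*U)
K(u, g) = -3 + g + u (K(u, g) = (g + u) - 3 = -3 + g + u)
a(D, G) = 12 - 2*G (a(D, G) = 9 - (-3 + G + G) = 9 - (-3 + 2*G) = 9 + (3 - 2*G) = 12 - 2*G)
r = 210 (r = 14*(3 + 2*6) = 14*(3 + 12) = 14*15 = 210)
1/(a(67, -3*1 + 4) + r) = 1/((12 - 2*(-3*1 + 4)) + 210) = 1/((12 - 2*(-3 + 4)) + 210) = 1/((12 - 2*1) + 210) = 1/((12 - 2) + 210) = 1/(10 + 210) = 1/220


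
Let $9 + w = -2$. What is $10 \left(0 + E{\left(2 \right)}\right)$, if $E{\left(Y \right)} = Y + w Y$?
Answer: $-200$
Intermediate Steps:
$w = -11$ ($w = -9 - 2 = -11$)
$E{\left(Y \right)} = - 10 Y$ ($E{\left(Y \right)} = Y - 11 Y = - 10 Y$)
$10 \left(0 + E{\left(2 \right)}\right) = 10 \left(0 - 20\right) = 10 \left(-20\right) = -200$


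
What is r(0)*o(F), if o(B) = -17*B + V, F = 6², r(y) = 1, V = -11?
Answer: -623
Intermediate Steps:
F = 36
o(B) = -11 - 17*B (o(B) = -17*B - 11 = -11 - 17*B)
r(0)*o(F) = 1*(-11 - 17*36) = 1*(-11 - 612) = 1*(-623) = -623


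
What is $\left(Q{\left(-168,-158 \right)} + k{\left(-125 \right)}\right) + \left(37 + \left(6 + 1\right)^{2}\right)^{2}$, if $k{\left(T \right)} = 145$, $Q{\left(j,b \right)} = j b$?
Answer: $34085$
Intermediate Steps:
$Q{\left(j,b \right)} = b j$
$\left(Q{\left(-168,-158 \right)} + k{\left(-125 \right)}\right) + \left(37 + \left(6 + 1\right)^{2}\right)^{2} = \left(\left(-158\right) \left(-168\right) + 145\right) + \left(37 + \left(6 + 1\right)^{2}\right)^{2} = \left(26544 + 145\right) + \left(37 + 7^{2}\right)^{2} = 26689 + \left(37 + 49\right)^{2} = 26689 + 86^{2} = 26689 + 7396 = 34085$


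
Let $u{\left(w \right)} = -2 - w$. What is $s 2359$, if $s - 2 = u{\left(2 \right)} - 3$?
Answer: $-11795$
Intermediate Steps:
$s = -5$ ($s = 2 - 7 = -5$)
$s 2359 = \left(-5\right) 2359 = -11795$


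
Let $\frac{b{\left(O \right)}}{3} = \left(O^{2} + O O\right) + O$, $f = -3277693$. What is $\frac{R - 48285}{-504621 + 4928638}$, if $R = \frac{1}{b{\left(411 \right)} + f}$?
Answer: $- \frac{109265768191}{10011258485878} \approx -0.010914$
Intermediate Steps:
$b{\left(O \right)} = 3 O + 6 O^{2}$ ($b{\left(O \right)} = 3 \left(\left(O^{2} + O O\right) + O\right) = 3 \left(\left(O^{2} + O^{2}\right) + O\right) = 3 \left(2 O^{2} + O\right) = 3 \left(O + 2 O^{2}\right) = 3 O + 6 O^{2}$)
$R = - \frac{1}{2262934}$ ($R = \frac{1}{3 \cdot 411 \left(1 + 2 \cdot 411\right) - 3277693} = \frac{1}{3 \cdot 411 \left(1 + 822\right) - 3277693} = \frac{1}{3 \cdot 411 \cdot 823 - 3277693} = \frac{1}{1014759 - 3277693} = \frac{1}{-2262934} = - \frac{1}{2262934} \approx -4.419 \cdot 10^{-7}$)
$\frac{R - 48285}{-504621 + 4928638} = \frac{- \frac{1}{2262934} - 48285}{-504621 + 4928638} = - \frac{109265768191}{2262934 \cdot 4424017} = \left(- \frac{109265768191}{2262934}\right) \frac{1}{4424017} = - \frac{109265768191}{10011258485878}$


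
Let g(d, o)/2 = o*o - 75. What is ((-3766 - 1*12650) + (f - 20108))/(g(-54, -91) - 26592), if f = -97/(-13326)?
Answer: 486718727/135658680 ≈ 3.5878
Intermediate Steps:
f = 97/13326 (f = -97*(-1/13326) = 97/13326 ≈ 0.0072790)
g(d, o) = -150 + 2*o² (g(d, o) = 2*(o*o - 75) = 2*(o² - 75) = 2*(-75 + o²) = -150 + 2*o²)
((-3766 - 1*12650) + (f - 20108))/(g(-54, -91) - 26592) = ((-3766 - 1*12650) + (97/13326 - 20108))/((-150 + 2*(-91)²) - 26592) = ((-3766 - 12650) - 267959111/13326)/((-150 + 2*8281) - 26592) = (-16416 - 267959111/13326)/((-150 + 16562) - 26592) = -486718727/(13326*(16412 - 26592)) = -486718727/13326/(-10180) = -486718727/13326*(-1/10180) = 486718727/135658680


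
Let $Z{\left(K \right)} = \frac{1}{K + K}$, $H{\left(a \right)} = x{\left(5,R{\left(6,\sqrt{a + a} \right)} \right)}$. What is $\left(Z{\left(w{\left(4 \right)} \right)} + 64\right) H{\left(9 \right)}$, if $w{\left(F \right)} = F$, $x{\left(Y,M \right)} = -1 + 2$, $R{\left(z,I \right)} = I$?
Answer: $\frac{513}{8} \approx 64.125$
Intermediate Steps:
$x{\left(Y,M \right)} = 1$
$H{\left(a \right)} = 1$
$Z{\left(K \right)} = \frac{1}{2 K}$
$\left(Z{\left(w{\left(4 \right)} \right)} + 64\right) H{\left(9 \right)} = \left(\frac{1}{2 \cdot 4} + 64\right) 1 = \left(\frac{1}{2} \cdot \frac{1}{4} + 64\right) 1 = \left(\frac{1}{8} + 64\right) 1 = \frac{513}{8} \cdot 1 = \frac{513}{8}$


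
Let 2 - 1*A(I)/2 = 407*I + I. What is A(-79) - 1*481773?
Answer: -417305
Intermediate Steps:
A(I) = 4 - 816*I (A(I) = 4 - 2*(407*I + I) = 4 - 816*I)
A(-79) - 1*481773 = (4 - 816*(-79)) - 1*481773 = (4 + 64464) - 481773 = 64468 - 481773 = -417305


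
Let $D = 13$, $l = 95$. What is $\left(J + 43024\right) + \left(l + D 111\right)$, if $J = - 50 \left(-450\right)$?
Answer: $67062$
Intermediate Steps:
$J = 22500$ ($J = \left(-1\right) \left(-22500\right) = 22500$)
$\left(J + 43024\right) + \left(l + D 111\right) = \left(22500 + 43024\right) + \left(95 + 13 \cdot 111\right) = 65524 + \left(95 + 1443\right) = 65524 + 1538 = 67062$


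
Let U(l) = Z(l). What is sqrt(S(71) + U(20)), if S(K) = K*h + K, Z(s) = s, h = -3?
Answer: I*sqrt(122) ≈ 11.045*I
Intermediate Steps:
U(l) = l
S(K) = -2*K (S(K) = K*(-3) + K = -3*K + K = -2*K)
sqrt(S(71) + U(20)) = sqrt(-2*71 + 20) = sqrt(-142 + 20) = sqrt(-122) = I*sqrt(122)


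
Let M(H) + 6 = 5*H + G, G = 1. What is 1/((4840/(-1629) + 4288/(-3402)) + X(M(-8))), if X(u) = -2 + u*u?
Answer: 307881/621540439 ≈ 0.00049535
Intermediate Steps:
M(H) = -5 + 5*H (M(H) = -6 + (5*H + 1) = -6 + (1 + 5*H) = -5 + 5*H)
X(u) = -2 + u²
1/((4840/(-1629) + 4288/(-3402)) + X(M(-8))) = 1/((4840/(-1629) + 4288/(-3402)) + (-2 + (-5 + 5*(-8))²)) = 1/((4840*(-1/1629) + 4288*(-1/3402)) + (-2 + (-5 - 40)²)) = 1/((-4840/1629 - 2144/1701) + (-2 + (-45)²)) = 1/(-1302824/307881 + (-2 + 2025)) = 1/(-1302824/307881 + 2023) = 1/(621540439/307881) = 307881/621540439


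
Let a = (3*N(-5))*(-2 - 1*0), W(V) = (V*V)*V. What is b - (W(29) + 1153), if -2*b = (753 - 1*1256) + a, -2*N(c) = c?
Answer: -25283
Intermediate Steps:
N(c) = -c/2
W(V) = V**3 (W(V) = V**2*V = V**3)
a = -15 (a = (3*(-1/2*(-5)))*(-2 - 1*0) = (3*(5/2))*(-2 + 0) = (15/2)*(-2) = -15)
b = 259 (b = -((753 - 1*1256) - 15)/2 = -((753 - 1256) - 15)/2 = -(-503 - 15)/2 = -1/2*(-518) = 259)
b - (W(29) + 1153) = 259 - (29**3 + 1153) = 259 - (24389 + 1153) = 259 - 1*25542 = 259 - 25542 = -25283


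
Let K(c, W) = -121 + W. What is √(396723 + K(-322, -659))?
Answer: √395943 ≈ 629.24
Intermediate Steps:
√(396723 + K(-322, -659)) = √(396723 + (-121 - 659)) = √(396723 - 780) = √395943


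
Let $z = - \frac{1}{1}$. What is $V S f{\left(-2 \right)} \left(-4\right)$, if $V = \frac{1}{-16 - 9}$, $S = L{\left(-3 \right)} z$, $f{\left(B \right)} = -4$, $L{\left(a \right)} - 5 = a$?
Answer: $\frac{32}{25} \approx 1.28$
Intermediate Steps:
$L{\left(a \right)} = 5 + a$
$z = -1$ ($z = - 1 \cdot 1 = \left(-1\right) 1 = -1$)
$S = -2$ ($S = \left(5 - 3\right) \left(-1\right) = 2 \left(-1\right) = -2$)
$V = - \frac{1}{25}$ ($V = \frac{1}{-25} = - \frac{1}{25} \approx -0.04$)
$V S f{\left(-2 \right)} \left(-4\right) = - \frac{\left(-2\right) \left(-4\right) \left(-4\right)}{25} = - \frac{8 \left(-4\right)}{25} = \left(- \frac{1}{25}\right) \left(-32\right) = \frac{32}{25}$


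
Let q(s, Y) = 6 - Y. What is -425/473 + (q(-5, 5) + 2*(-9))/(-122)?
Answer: -43809/57706 ≈ -0.75918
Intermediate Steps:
-425/473 + (q(-5, 5) + 2*(-9))/(-122) = -425/473 + ((6 - 1*5) + 2*(-9))/(-122) = -425*1/473 + ((6 - 5) - 18)*(-1/122) = -425/473 + (1 - 18)*(-1/122) = -425/473 - 17*(-1/122) = -425/473 + 17/122 = -43809/57706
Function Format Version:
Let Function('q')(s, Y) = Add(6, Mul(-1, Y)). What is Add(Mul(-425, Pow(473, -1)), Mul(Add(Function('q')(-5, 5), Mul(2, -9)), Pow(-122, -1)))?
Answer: Rational(-43809, 57706) ≈ -0.75918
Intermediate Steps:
Add(Mul(-425, Pow(473, -1)), Mul(Add(Function('q')(-5, 5), Mul(2, -9)), Pow(-122, -1))) = Add(Mul(-425, Pow(473, -1)), Mul(Add(Add(6, Mul(-1, 5)), Mul(2, -9)), Pow(-122, -1))) = Add(Mul(-425, Rational(1, 473)), Mul(Add(Add(6, -5), -18), Rational(-1, 122))) = Add(Rational(-425, 473), Mul(Add(1, -18), Rational(-1, 122))) = Add(Rational(-425, 473), Mul(-17, Rational(-1, 122))) = Add(Rational(-425, 473), Rational(17, 122)) = Rational(-43809, 57706)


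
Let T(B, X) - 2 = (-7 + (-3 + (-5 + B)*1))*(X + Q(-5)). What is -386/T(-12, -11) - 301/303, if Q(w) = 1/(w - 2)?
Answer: -728413/321180 ≈ -2.2679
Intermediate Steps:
Q(w) = 1/(-2 + w)
T(B, X) = 2 + (-15 + B)*(-⅐ + X) (T(B, X) = 2 + (-7 + (-3 + (-5 + B)*1))*(X + 1/(-2 - 5)) = 2 + (-7 + (-3 + (-5 + B)))*(X + 1/(-7)) = 2 + (-7 + (-8 + B))*(X - ⅐) = 2 + (-15 + B)*(-⅐ + X))
-386/T(-12, -11) - 301/303 = -386/(29/7 - 15*(-11) - ⅐*(-12) - 12*(-11)) - 301/303 = -386/(29/7 + 165 + 12/7 + 132) - 301*1/303 = -386/2120/7 - 301/303 = -386*7/2120 - 301/303 = -1351/1060 - 301/303 = -728413/321180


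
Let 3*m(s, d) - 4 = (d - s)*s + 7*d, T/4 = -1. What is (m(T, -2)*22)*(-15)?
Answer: 1980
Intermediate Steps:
T = -4 (T = 4*(-1) = -4)
m(s, d) = 4/3 + 7*d/3 + s*(d - s)/3 (m(s, d) = 4/3 + ((d - s)*s + 7*d)/3 = 4/3 + (s*(d - s) + 7*d)/3 = 4/3 + (7*d + s*(d - s))/3 = 4/3 + (7*d/3 + s*(d - s)/3) = 4/3 + 7*d/3 + s*(d - s)/3)
(m(T, -2)*22)*(-15) = ((4/3 - ⅓*(-4)² + (7/3)*(-2) + (⅓)*(-2)*(-4))*22)*(-15) = ((4/3 - ⅓*16 - 14/3 + 8/3)*22)*(-15) = ((4/3 - 16/3 - 14/3 + 8/3)*22)*(-15) = -6*22*(-15) = -132*(-15) = 1980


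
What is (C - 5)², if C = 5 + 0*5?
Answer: 0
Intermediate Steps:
C = 5 (C = 5 + 0 = 5)
(C - 5)² = (5 - 5)² = 0² = 0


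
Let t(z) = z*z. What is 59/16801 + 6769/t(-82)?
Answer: 114122685/112969924 ≈ 1.0102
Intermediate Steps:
t(z) = z**2
59/16801 + 6769/t(-82) = 59/16801 + 6769/((-82)**2) = 59*(1/16801) + 6769/6724 = 59/16801 + 6769*(1/6724) = 59/16801 + 6769/6724 = 114122685/112969924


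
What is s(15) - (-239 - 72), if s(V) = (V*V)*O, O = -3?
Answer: -364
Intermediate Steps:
s(V) = -3*V² (s(V) = (V*V)*(-3) = V²*(-3) = -3*V²)
s(15) - (-239 - 72) = -3*15² - (-239 - 72) = -3*225 - 1*(-311) = -675 + 311 = -364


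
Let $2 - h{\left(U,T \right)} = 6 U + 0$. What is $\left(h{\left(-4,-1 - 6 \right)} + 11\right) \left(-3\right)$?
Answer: $-111$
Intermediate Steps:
$h{\left(U,T \right)} = 2 - 6 U$ ($h{\left(U,T \right)} = 2 - \left(6 U + 0\right) = 2 - 6 U$)
$\left(h{\left(-4,-1 - 6 \right)} + 11\right) \left(-3\right) = \left(\left(2 - -24\right) + 11\right) \left(-3\right) = \left(\left(2 + 24\right) + 11\right) \left(-3\right) = \left(26 + 11\right) \left(-3\right) = 37 \left(-3\right) = -111$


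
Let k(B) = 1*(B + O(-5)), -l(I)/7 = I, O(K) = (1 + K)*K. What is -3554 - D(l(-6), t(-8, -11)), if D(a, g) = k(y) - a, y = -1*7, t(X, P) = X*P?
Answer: -3525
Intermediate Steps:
O(K) = K*(1 + K)
l(I) = -7*I
t(X, P) = P*X
y = -7
k(B) = 20 + B (k(B) = 1*(B - 5*(1 - 5)) = 1*(B - 5*(-4)) = 1*(B + 20) = 1*(20 + B) = 20 + B)
D(a, g) = 13 - a (D(a, g) = (20 - 7) - a = 13 - a)
-3554 - D(l(-6), t(-8, -11)) = -3554 - (13 - (-7)*(-6)) = -3554 - (13 - 1*42) = -3554 - (13 - 42) = -3554 - 1*(-29) = -3554 + 29 = -3525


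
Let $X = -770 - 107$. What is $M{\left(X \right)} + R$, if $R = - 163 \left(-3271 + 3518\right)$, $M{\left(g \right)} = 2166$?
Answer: $-38095$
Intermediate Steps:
$X = -877$ ($X = -770 - 107 = -877$)
$R = -40261$ ($R = \left(-163\right) 247 = -40261$)
$M{\left(X \right)} + R = 2166 - 40261 = -38095$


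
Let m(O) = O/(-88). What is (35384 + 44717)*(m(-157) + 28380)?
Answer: 200060017297/88 ≈ 2.2734e+9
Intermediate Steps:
m(O) = -O/88 (m(O) = O*(-1/88) = -O/88)
(35384 + 44717)*(m(-157) + 28380) = (35384 + 44717)*(-1/88*(-157) + 28380) = 80101*(157/88 + 28380) = 80101*(2497597/88) = 200060017297/88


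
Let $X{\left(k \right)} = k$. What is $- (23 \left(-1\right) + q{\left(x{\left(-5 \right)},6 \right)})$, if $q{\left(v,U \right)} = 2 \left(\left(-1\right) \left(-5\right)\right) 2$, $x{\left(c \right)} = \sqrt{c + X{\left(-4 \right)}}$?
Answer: $3$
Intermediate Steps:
$x{\left(c \right)} = \sqrt{-4 + c}$ ($x{\left(c \right)} = \sqrt{c - 4} = \sqrt{-4 + c}$)
$q{\left(v,U \right)} = 20$ ($q{\left(v,U \right)} = 2 \cdot 5 \cdot 2 = 10 \cdot 2 = 20$)
$- (23 \left(-1\right) + q{\left(x{\left(-5 \right)},6 \right)}) = - (23 \left(-1\right) + 20) = - (-23 + 20) = \left(-1\right) \left(-3\right) = 3$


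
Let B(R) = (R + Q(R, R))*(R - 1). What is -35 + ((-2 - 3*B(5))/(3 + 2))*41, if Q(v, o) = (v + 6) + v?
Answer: -10589/5 ≈ -2117.8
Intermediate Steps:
Q(v, o) = 6 + 2*v (Q(v, o) = (6 + v) + v = 6 + 2*v)
B(R) = (-1 + R)*(6 + 3*R) (B(R) = (R + (6 + 2*R))*(R - 1) = (6 + 3*R)*(-1 + R) = (-1 + R)*(6 + 3*R))
-35 + ((-2 - 3*B(5))/(3 + 2))*41 = -35 + ((-2 - 3*(-6 + 3*5 + 3*5**2))/(3 + 2))*41 = -35 + ((-2 - 3*(-6 + 15 + 3*25))/5)*41 = -35 + ((-2 - 3*(-6 + 15 + 75))/5)*41 = -35 + ((-2 - 3*84)/5)*41 = -35 + ((-2 - 252)/5)*41 = -35 + ((1/5)*(-254))*41 = -35 - 254/5*41 = -35 - 10414/5 = -10589/5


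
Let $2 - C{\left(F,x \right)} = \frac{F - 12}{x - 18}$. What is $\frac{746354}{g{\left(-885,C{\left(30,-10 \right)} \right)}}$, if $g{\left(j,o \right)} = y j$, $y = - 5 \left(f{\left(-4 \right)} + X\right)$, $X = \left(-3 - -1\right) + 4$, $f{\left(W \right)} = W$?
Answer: $- \frac{373177}{4425} \approx -84.334$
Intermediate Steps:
$C{\left(F,x \right)} = 2 - \frac{-12 + F}{-18 + x}$ ($C{\left(F,x \right)} = 2 - \frac{F - 12}{x - 18} = 2 - \frac{-12 + F}{-18 + x}$)
$X = 2$ ($X = \left(-3 + 1\right) + 4 = -2 + 4 = 2$)
$y = 10$ ($y = - 5 \left(-4 + 2\right) = \left(-5\right) \left(-2\right) = 10$)
$g{\left(j,o \right)} = 10 j$
$\frac{746354}{g{\left(-885,C{\left(30,-10 \right)} \right)}} = \frac{746354}{10 \left(-885\right)} = \frac{746354}{-8850} = 746354 \left(- \frac{1}{8850}\right) = - \frac{373177}{4425}$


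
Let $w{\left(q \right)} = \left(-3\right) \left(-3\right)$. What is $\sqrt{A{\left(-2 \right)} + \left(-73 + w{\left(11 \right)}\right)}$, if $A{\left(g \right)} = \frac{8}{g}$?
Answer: $2 i \sqrt{17} \approx 8.2462 i$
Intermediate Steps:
$w{\left(q \right)} = 9$
$\sqrt{A{\left(-2 \right)} + \left(-73 + w{\left(11 \right)}\right)} = \sqrt{\frac{8}{-2} + \left(-73 + 9\right)} = \sqrt{8 \left(- \frac{1}{2}\right) - 64} = \sqrt{-4 - 64} = \sqrt{-68} = 2 i \sqrt{17}$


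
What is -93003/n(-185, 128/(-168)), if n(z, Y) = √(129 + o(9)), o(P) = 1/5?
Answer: -93003*√3230/646 ≈ -8182.1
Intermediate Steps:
o(P) = ⅕
n(z, Y) = √3230/5 (n(z, Y) = √(129 + ⅕) = √(646/5) = √3230/5)
-93003/n(-185, 128/(-168)) = -93003*√3230/646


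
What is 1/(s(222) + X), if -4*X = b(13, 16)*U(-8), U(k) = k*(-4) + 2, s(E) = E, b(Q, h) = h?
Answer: 1/86 ≈ 0.011628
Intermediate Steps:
U(k) = 2 - 4*k (U(k) = -4*k + 2 = 2 - 4*k)
X = -136 (X = -4*(2 - 4*(-8)) = -4*(2 + 32) = -4*34 = -1/4*544 = -136)
1/(s(222) + X) = 1/(222 - 136) = 1/86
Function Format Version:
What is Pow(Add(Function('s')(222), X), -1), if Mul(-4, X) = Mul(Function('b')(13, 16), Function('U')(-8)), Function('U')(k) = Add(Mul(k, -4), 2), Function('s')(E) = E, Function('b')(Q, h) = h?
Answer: Rational(1, 86) ≈ 0.011628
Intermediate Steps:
Function('U')(k) = Add(2, Mul(-4, k)) (Function('U')(k) = Add(Mul(-4, k), 2) = Add(2, Mul(-4, k)))
X = -136 (X = Mul(Rational(-1, 4), Mul(16, Add(2, Mul(-4, -8)))) = Mul(Rational(-1, 4), Mul(16, Add(2, 32))) = Mul(Rational(-1, 4), Mul(16, 34)) = Mul(Rational(-1, 4), 544) = -136)
Pow(Add(Function('s')(222), X), -1) = Pow(Add(222, -136), -1) = Pow(86, -1) = Rational(1, 86)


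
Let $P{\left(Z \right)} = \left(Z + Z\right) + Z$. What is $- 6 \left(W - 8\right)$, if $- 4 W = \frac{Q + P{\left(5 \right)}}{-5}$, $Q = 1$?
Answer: $\frac{216}{5} \approx 43.2$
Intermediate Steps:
$P{\left(Z \right)} = 3 Z$ ($P{\left(Z \right)} = 2 Z + Z = 3 Z$)
$W = \frac{4}{5}$ ($W = - \frac{\left(1 + 3 \cdot 5\right) \frac{1}{-5}}{4} = - \frac{\left(1 + 15\right) \left(- \frac{1}{5}\right)}{4} = - \frac{16 \left(- \frac{1}{5}\right)}{4} = \left(- \frac{1}{4}\right) \left(- \frac{16}{5}\right) = \frac{4}{5} \approx 0.8$)
$- 6 \left(W - 8\right) = - 6 \left(\frac{4}{5} - 8\right) = \left(-6\right) \left(- \frac{36}{5}\right) = \frac{216}{5}$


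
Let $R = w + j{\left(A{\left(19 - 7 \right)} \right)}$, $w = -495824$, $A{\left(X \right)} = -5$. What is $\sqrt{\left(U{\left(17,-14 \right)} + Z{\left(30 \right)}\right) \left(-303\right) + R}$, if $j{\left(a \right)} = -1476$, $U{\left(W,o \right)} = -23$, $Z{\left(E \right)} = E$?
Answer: $i \sqrt{499421} \approx 706.7 i$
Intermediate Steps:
$R = -497300$ ($R = -495824 - 1476 = -497300$)
$\sqrt{\left(U{\left(17,-14 \right)} + Z{\left(30 \right)}\right) \left(-303\right) + R} = \sqrt{\left(-23 + 30\right) \left(-303\right) - 497300} = \sqrt{7 \left(-303\right) - 497300} = \sqrt{-2121 - 497300} = \sqrt{-499421} = i \sqrt{499421}$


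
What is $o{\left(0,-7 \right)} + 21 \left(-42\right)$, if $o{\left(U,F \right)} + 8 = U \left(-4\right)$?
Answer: $-890$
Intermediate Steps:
$o{\left(U,F \right)} = -8 - 4 U$ ($o{\left(U,F \right)} = -8 + U \left(-4\right) = -8 - 4 U$)
$o{\left(0,-7 \right)} + 21 \left(-42\right) = \left(-8 - 0\right) + 21 \left(-42\right) = \left(-8 + 0\right) - 882 = -8 - 882 = -890$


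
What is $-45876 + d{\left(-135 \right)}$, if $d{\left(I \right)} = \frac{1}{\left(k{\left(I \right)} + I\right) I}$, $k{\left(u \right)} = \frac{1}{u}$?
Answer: $- \frac{836135975}{18226} \approx -45876.0$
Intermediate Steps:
$d{\left(I \right)} = \frac{1}{I \left(I + \frac{1}{I}\right)}$ ($d{\left(I \right)} = \frac{1}{\left(\frac{1}{I} + I\right) I} = \frac{1}{\left(I + \frac{1}{I}\right) I} = \frac{1}{I \left(I + \frac{1}{I}\right)}$)
$-45876 + d{\left(-135 \right)} = -45876 + \frac{1}{1 + \left(-135\right)^{2}} = -45876 + \frac{1}{1 + 18225} = -45876 + \frac{1}{18226} = - \frac{836135975}{18226}$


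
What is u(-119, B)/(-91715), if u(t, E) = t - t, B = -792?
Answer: 0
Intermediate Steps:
u(t, E) = 0
u(-119, B)/(-91715) = 0/(-91715) = 0*(-1/91715) = 0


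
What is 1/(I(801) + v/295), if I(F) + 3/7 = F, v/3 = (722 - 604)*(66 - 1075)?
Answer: -35/14358 ≈ -0.0024377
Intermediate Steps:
v = -357186 (v = 3*((722 - 604)*(66 - 1075)) = 3*(118*(-1009)) = 3*(-119062) = -357186)
I(F) = -3/7 + F
1/(I(801) + v/295) = 1/((-3/7 + 801) - 357186/295) = 1/(5604/7 - 357186*1/295) = 1/(5604/7 - 6054/5) = 1/(-14358/35) = -35/14358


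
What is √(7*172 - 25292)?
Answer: 2*I*√6022 ≈ 155.2*I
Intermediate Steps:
√(7*172 - 25292) = √(1204 - 25292) = √(-24088) = 2*I*√6022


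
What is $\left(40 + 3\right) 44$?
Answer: $1892$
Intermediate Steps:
$\left(40 + 3\right) 44 = 43 \cdot 44 = 1892$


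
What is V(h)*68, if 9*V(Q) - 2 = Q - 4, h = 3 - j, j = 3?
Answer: -136/9 ≈ -15.111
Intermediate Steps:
h = 0 (h = 3 - 1*3 = 3 - 3 = 0)
V(Q) = -2/9 + Q/9 (V(Q) = 2/9 + (Q - 4)/9 = 2/9 + (-4 + Q)/9 = 2/9 + (-4/9 + Q/9) = -2/9 + Q/9)
V(h)*68 = (-2/9 + (⅑)*0)*68 = (-2/9 + 0)*68 = -2/9*68 = -136/9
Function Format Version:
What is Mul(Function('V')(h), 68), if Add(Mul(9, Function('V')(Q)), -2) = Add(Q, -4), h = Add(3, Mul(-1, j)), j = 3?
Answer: Rational(-136, 9) ≈ -15.111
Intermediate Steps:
h = 0 (h = Add(3, Mul(-1, 3)) = Add(3, -3) = 0)
Function('V')(Q) = Add(Rational(-2, 9), Mul(Rational(1, 9), Q)) (Function('V')(Q) = Add(Rational(2, 9), Mul(Rational(1, 9), Add(Q, -4))) = Add(Rational(2, 9), Mul(Rational(1, 9), Add(-4, Q))) = Add(Rational(2, 9), Add(Rational(-4, 9), Mul(Rational(1, 9), Q))) = Add(Rational(-2, 9), Mul(Rational(1, 9), Q)))
Mul(Function('V')(h), 68) = Mul(Add(Rational(-2, 9), Mul(Rational(1, 9), 0)), 68) = Mul(Add(Rational(-2, 9), 0), 68) = Mul(Rational(-2, 9), 68) = Rational(-136, 9)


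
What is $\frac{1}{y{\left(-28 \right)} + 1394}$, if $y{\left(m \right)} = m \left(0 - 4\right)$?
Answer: $\frac{1}{1506} \approx 0.00066401$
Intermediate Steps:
$y{\left(m \right)} = - 4 m$ ($y{\left(m \right)} = m \left(0 - 4\right) = m \left(-4\right) = - 4 m$)
$\frac{1}{y{\left(-28 \right)} + 1394} = \frac{1}{\left(-4\right) \left(-28\right) + 1394} = \frac{1}{112 + 1394} = \frac{1}{1506}$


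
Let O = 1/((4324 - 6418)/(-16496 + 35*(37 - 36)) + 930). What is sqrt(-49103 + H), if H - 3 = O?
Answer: I*sqrt(319724642430951326)/2551804 ≈ 221.59*I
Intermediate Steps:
O = 5487/5103608 (O = 1/(-2094/(-16496 + 35*1) + 930) = 1/(-2094/(-16496 + 35) + 930) = 1/(-2094/(-16461) + 930) = 1/(-2094*(-1/16461) + 930) = 1/(698/5487 + 930) = 1/(5103608/5487) = 5487/5103608 ≈ 0.0010751)
H = 15316311/5103608 (H = 3 + 5487/5103608 = 15316311/5103608 ≈ 3.0011)
sqrt(-49103 + H) = sqrt(-49103 + 15316311/5103608) = sqrt(-250587147313/5103608) = I*sqrt(319724642430951326)/2551804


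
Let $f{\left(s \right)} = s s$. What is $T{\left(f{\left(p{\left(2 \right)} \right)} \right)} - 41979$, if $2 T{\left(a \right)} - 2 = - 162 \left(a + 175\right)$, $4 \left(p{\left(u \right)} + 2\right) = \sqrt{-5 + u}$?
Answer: $- \frac{903389}{16} + 81 i \sqrt{3} \approx -56462.0 + 140.3 i$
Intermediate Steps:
$p{\left(u \right)} = -2 + \frac{\sqrt{-5 + u}}{4}$
$f{\left(s \right)} = s^{2}$
$T{\left(a \right)} = -14174 - 81 a$ ($T{\left(a \right)} = 1 + \frac{\left(-162\right) \left(a + 175\right)}{2} = 1 + \frac{\left(-162\right) \left(175 + a\right)}{2} = 1 + \frac{-28350 - 162 a}{2} = 1 - \left(14175 + 81 a\right) = -14174 - 81 a$)
$T{\left(f{\left(p{\left(2 \right)} \right)} \right)} - 41979 = \left(-14174 - 81 \left(-2 + \frac{\sqrt{-5 + 2}}{4}\right)^{2}\right) - 41979 = \left(-14174 - 81 \left(-2 + \frac{\sqrt{-3}}{4}\right)^{2}\right) - 41979 = \left(-14174 - 81 \left(-2 + \frac{i \sqrt{3}}{4}\right)^{2}\right) - 41979 = -56153 - 81 \left(-2 + \frac{i \sqrt{3}}{4}\right)^{2}$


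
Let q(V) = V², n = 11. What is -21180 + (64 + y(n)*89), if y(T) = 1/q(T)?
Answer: -2554947/121 ≈ -21115.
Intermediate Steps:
y(T) = T⁻² (y(T) = 1/(T²) = T⁻²)
-21180 + (64 + y(n)*89) = -21180 + (64 + 89/11²) = -21180 + (64 + (1/121)*89) = -21180 + (64 + 89/121) = -21180 + 7833/121 = -2554947/121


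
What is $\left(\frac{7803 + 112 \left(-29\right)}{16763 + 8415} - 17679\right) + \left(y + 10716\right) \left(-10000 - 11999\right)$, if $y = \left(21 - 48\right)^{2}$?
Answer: $- \frac{6339725575097}{25178} \approx -2.518 \cdot 10^{8}$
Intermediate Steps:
$y = 729$ ($y = \left(-27\right)^{2} = 729$)
$\left(\frac{7803 + 112 \left(-29\right)}{16763 + 8415} - 17679\right) + \left(y + 10716\right) \left(-10000 - 11999\right) = \left(\frac{7803 + 112 \left(-29\right)}{16763 + 8415} - 17679\right) + \left(729 + 10716\right) \left(-10000 - 11999\right) = \left(\frac{7803 - 3248}{25178} - 17679\right) + 11445 \left(-21999\right) = \left(4555 \cdot \frac{1}{25178} - 17679\right) - 251778555 = \left(\frac{4555}{25178} - 17679\right) - 251778555 = - \frac{445117307}{25178} - 251778555 = - \frac{6339725575097}{25178}$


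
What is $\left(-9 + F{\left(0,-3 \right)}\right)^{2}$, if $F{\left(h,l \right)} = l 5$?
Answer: $576$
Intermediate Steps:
$F{\left(h,l \right)} = 5 l$
$\left(-9 + F{\left(0,-3 \right)}\right)^{2} = \left(-9 + 5 \left(-3\right)\right)^{2} = \left(-9 - 15\right)^{2} = \left(-24\right)^{2} = 576$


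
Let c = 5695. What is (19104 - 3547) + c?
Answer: 21252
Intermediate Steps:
(19104 - 3547) + c = (19104 - 3547) + 5695 = 15557 + 5695 = 21252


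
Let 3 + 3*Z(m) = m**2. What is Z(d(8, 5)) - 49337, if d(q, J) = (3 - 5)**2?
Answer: -147998/3 ≈ -49333.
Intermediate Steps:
d(q, J) = 4 (d(q, J) = (-2)**2 = 4)
Z(m) = -1 + m**2/3
Z(d(8, 5)) - 49337 = (-1 + (1/3)*4**2) - 49337 = (-1 + (1/3)*16) - 49337 = (-1 + 16/3) - 49337 = 13/3 - 49337 = -147998/3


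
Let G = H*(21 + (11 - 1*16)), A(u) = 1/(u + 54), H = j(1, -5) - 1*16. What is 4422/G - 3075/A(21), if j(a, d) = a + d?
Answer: -36902211/160 ≈ -2.3064e+5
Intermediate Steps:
H = -20 (H = (1 - 5) - 1*16 = -4 - 16 = -20)
A(u) = 1/(54 + u)
G = -320 (G = -20*(21 + (11 - 1*16)) = -20*(21 + (11 - 16)) = -20*(21 - 5) = -20*16 = -320)
4422/G - 3075/A(21) = 4422/(-320) - 3075/(1/(54 + 21)) = 4422*(-1/320) - 3075/(1/75) = -2211/160 - 3075/1/75 = -2211/160 - 3075*75 = -2211/160 - 230625 = -36902211/160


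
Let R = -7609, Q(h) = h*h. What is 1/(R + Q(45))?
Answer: -1/5584 ≈ -0.00017908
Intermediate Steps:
Q(h) = h²
1/(R + Q(45)) = 1/(-7609 + 45²) = 1/(-7609 + 2025) = 1/(-5584) = -1/5584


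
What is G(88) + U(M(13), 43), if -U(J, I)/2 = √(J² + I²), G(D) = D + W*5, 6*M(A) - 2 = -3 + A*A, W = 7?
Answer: 123 - 2*√2633 ≈ 20.374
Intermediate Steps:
M(A) = -⅙ + A²/6 (M(A) = ⅓ + (-3 + A*A)/6 = ⅓ + (-3 + A²)/6 = ⅓ + (-½ + A²/6) = -⅙ + A²/6)
G(D) = 35 + D (G(D) = D + 7*5 = D + 35 = 35 + D)
U(J, I) = -2*√(I² + J²) (U(J, I) = -2*√(J² + I²) = -2*√(I² + J²))
G(88) + U(M(13), 43) = (35 + 88) - 2*√(43² + (-⅙ + (⅙)*13²)²) = 123 - 2*√(1849 + (-⅙ + (⅙)*169)²) = 123 - 2*√(1849 + (-⅙ + 169/6)²) = 123 - 2*√(1849 + 28²) = 123 - 2*√(1849 + 784) = 123 - 2*√2633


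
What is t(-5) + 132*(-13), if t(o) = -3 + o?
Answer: -1724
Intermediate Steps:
t(-5) + 132*(-13) = (-3 - 5) + 132*(-13) = -8 - 1716 = -1724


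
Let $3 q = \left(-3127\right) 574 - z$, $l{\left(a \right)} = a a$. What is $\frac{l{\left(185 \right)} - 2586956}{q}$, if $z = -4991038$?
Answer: $- \frac{2552731}{1065380} \approx -2.3961$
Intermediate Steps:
$l{\left(a \right)} = a^{2}$
$q = 1065380$ ($q = \frac{\left(-3127\right) 574 - -4991038}{3} = \frac{-1794898 + 4991038}{3} = \frac{1}{3} \cdot 3196140 = 1065380$)
$\frac{l{\left(185 \right)} - 2586956}{q} = \frac{185^{2} - 2586956}{1065380} = \left(34225 - 2586956\right) \frac{1}{1065380} = \left(-2552731\right) \frac{1}{1065380} = - \frac{2552731}{1065380}$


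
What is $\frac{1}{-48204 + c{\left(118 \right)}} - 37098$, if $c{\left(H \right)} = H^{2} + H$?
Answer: $- \frac{1267341877}{34162} \approx -37098.0$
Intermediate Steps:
$c{\left(H \right)} = H + H^{2}$
$\frac{1}{-48204 + c{\left(118 \right)}} - 37098 = \frac{1}{-48204 + 118 \left(1 + 118\right)} - 37098 = \frac{1}{-48204 + 118 \cdot 119} - 37098 = \frac{1}{-48204 + 14042} - 37098 = \frac{1}{-34162} - 37098 = - \frac{1}{34162} - 37098 = - \frac{1267341877}{34162}$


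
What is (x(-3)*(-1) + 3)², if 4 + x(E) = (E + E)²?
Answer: 841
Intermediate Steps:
x(E) = -4 + 4*E² (x(E) = -4 + (E + E)² = -4 + (2*E)² = -4 + 4*E²)
(x(-3)*(-1) + 3)² = ((-4 + 4*(-3)²)*(-1) + 3)² = ((-4 + 4*9)*(-1) + 3)² = ((-4 + 36)*(-1) + 3)² = (32*(-1) + 3)² = (-32 + 3)² = (-29)² = 841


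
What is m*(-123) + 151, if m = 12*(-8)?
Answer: 11959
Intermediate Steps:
m = -96
m*(-123) + 151 = -96*(-123) + 151 = 11808 + 151 = 11959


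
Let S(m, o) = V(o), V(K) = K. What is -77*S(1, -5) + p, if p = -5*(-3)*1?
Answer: 400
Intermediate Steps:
p = 15 (p = 15*1 = 15)
S(m, o) = o
-77*S(1, -5) + p = -77*(-5) + 15 = 385 + 15 = 400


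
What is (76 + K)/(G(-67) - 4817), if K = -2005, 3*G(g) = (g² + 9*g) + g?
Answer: 1929/3544 ≈ 0.54430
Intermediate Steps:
G(g) = g²/3 + 10*g/3 (G(g) = ((g² + 9*g) + g)/3 = (g² + 10*g)/3 = g²/3 + 10*g/3)
(76 + K)/(G(-67) - 4817) = (76 - 2005)/((⅓)*(-67)*(10 - 67) - 4817) = -1929/((⅓)*(-67)*(-57) - 4817) = -1929/(1273 - 4817) = -1929/(-3544) = -1929*(-1/3544) = 1929/3544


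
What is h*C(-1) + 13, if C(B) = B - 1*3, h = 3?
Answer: 1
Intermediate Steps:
C(B) = -3 + B (C(B) = B - 3 = -3 + B)
h*C(-1) + 13 = 3*(-3 - 1) + 13 = 3*(-4) + 13 = -12 + 13 = 1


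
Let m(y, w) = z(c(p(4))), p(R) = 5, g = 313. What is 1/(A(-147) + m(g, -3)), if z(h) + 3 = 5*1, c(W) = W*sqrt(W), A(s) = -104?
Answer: -1/102 ≈ -0.0098039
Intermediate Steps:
c(W) = W**(3/2)
z(h) = 2 (z(h) = -3 + 5*1 = -3 + 5 = 2)
m(y, w) = 2
1/(A(-147) + m(g, -3)) = 1/(-104 + 2) = 1/(-102) = -1/102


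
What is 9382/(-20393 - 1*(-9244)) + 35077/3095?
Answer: 362036183/34506155 ≈ 10.492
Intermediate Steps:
9382/(-20393 - 1*(-9244)) + 35077/3095 = 9382/(-20393 + 9244) + 35077*(1/3095) = 9382/(-11149) + 35077/3095 = 9382*(-1/11149) + 35077/3095 = -9382/11149 + 35077/3095 = 362036183/34506155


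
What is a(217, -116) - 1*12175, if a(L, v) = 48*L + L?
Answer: -1542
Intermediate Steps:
a(L, v) = 49*L
a(217, -116) - 1*12175 = 49*217 - 1*12175 = 10633 - 12175 = -1542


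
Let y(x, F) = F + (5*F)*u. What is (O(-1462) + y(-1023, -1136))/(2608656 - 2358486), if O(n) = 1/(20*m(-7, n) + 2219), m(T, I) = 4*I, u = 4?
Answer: -2737261297/28704755970 ≈ -0.095359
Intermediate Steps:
y(x, F) = 21*F (y(x, F) = F + (5*F)*4 = F + 20*F = 21*F)
O(n) = 1/(2219 + 80*n) (O(n) = 1/(20*(4*n) + 2219) = 1/(80*n + 2219) = 1/(2219 + 80*n))
(O(-1462) + y(-1023, -1136))/(2608656 - 2358486) = (1/(2219 + 80*(-1462)) + 21*(-1136))/(2608656 - 2358486) = (1/(2219 - 116960) - 23856)/250170 = (1/(-114741) - 23856)*(1/250170) = (-1/114741 - 23856)*(1/250170) = -2737261297/114741*1/250170 = -2737261297/28704755970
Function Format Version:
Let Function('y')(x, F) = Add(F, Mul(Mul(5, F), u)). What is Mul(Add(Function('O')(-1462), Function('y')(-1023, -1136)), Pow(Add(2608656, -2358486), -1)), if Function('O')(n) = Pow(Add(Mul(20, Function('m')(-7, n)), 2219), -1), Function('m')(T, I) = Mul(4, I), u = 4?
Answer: Rational(-2737261297, 28704755970) ≈ -0.095359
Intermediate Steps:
Function('y')(x, F) = Mul(21, F) (Function('y')(x, F) = Add(F, Mul(Mul(5, F), 4)) = Add(F, Mul(20, F)) = Mul(21, F))
Function('O')(n) = Pow(Add(2219, Mul(80, n)), -1) (Function('O')(n) = Pow(Add(Mul(20, Mul(4, n)), 2219), -1) = Pow(Add(Mul(80, n), 2219), -1) = Pow(Add(2219, Mul(80, n)), -1))
Mul(Add(Function('O')(-1462), Function('y')(-1023, -1136)), Pow(Add(2608656, -2358486), -1)) = Mul(Add(Pow(Add(2219, Mul(80, -1462)), -1), Mul(21, -1136)), Pow(Add(2608656, -2358486), -1)) = Mul(Add(Pow(Add(2219, -116960), -1), -23856), Pow(250170, -1)) = Mul(Add(Pow(-114741, -1), -23856), Rational(1, 250170)) = Mul(Add(Rational(-1, 114741), -23856), Rational(1, 250170)) = Mul(Rational(-2737261297, 114741), Rational(1, 250170)) = Rational(-2737261297, 28704755970)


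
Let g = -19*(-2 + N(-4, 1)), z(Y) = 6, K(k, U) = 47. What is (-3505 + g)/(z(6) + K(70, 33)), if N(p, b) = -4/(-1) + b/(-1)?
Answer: -3524/53 ≈ -66.491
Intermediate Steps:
N(p, b) = 4 - b (N(p, b) = -4*(-1) + b*(-1) = 4 - b)
g = -19 (g = -19*(-2 + (4 - 1*1)) = -19*(-2 + (4 - 1)) = -19*(-2 + 3) = -19*1 = -19)
(-3505 + g)/(z(6) + K(70, 33)) = (-3505 - 19)/(6 + 47) = -3524/53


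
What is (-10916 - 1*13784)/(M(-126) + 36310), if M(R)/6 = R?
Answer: -12350/17777 ≈ -0.69472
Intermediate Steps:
M(R) = 6*R
(-10916 - 1*13784)/(M(-126) + 36310) = (-10916 - 1*13784)/(6*(-126) + 36310) = (-10916 - 13784)/(-756 + 36310) = -24700/35554 = -24700*1/35554 = -12350/17777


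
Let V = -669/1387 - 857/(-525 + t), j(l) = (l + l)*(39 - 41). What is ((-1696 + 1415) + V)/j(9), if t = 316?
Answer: 4232015/549252 ≈ 7.7050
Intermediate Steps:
j(l) = -4*l (j(l) = (2*l)*(-2) = -4*l)
V = 55202/15257 (V = -669/1387 - 857/(-525 + 316) = -669*1/1387 - 857/(-209) = -669/1387 - 857*(-1/209) = -669/1387 + 857/209 = 55202/15257 ≈ 3.6181)
((-1696 + 1415) + V)/j(9) = ((-1696 + 1415) + 55202/15257)/((-4*9)) = (-281 + 55202/15257)/(-36) = -4232015/15257*(-1/36) = 4232015/549252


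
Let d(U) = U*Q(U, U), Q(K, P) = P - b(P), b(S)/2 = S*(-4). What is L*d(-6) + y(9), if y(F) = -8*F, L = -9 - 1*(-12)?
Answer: 900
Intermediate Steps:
b(S) = -8*S (b(S) = 2*(S*(-4)) = 2*(-4*S) = -8*S)
Q(K, P) = 9*P (Q(K, P) = P - (-8)*P = P + 8*P = 9*P)
L = 3 (L = -9 + 12 = 3)
d(U) = 9*U**2 (d(U) = U*(9*U) = 9*U**2)
L*d(-6) + y(9) = 3*(9*(-6)**2) - 8*9 = 3*(9*36) - 72 = 3*324 - 72 = 972 - 72 = 900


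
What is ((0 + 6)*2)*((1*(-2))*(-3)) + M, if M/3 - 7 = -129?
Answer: -294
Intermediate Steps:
M = -366 (M = 21 + 3*(-129) = 21 - 387 = -366)
((0 + 6)*2)*((1*(-2))*(-3)) + M = ((0 + 6)*2)*((1*(-2))*(-3)) - 366 = (6*2)*(-2*(-3)) - 366 = 12*6 - 366 = 72 - 366 = -294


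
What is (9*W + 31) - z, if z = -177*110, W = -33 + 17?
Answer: 19357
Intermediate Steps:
W = -16
z = -19470
(9*W + 31) - z = (9*(-16) + 31) - 1*(-19470) = (-144 + 31) + 19470 = -113 + 19470 = 19357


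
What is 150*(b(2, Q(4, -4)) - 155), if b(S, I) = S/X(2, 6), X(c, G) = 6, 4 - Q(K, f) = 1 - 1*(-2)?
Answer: -23200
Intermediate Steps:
Q(K, f) = 1 (Q(K, f) = 4 - (1 - 1*(-2)) = 4 - (1 + 2) = 4 - 1*3 = 4 - 3 = 1)
b(S, I) = S/6
150*(b(2, Q(4, -4)) - 155) = 150*((1/6)*2 - 155) = 150*(1/3 - 155) = 150*(-464/3) = -23200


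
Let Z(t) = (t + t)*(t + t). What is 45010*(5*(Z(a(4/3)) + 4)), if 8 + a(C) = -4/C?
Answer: 109824400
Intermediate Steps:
a(C) = -8 - 4/C
Z(t) = 4*t² (Z(t) = (2*t)*(2*t) = 4*t²)
45010*(5*(Z(a(4/3)) + 4)) = 45010*(5*(4*(-8 - 4/(4/3))² + 4)) = 45010*(5*(4*(-8 - 4/(4*(⅓)))² + 4)) = 45010*(5*(4*(-8 - 4/4/3)² + 4)) = 45010*(5*(4*(-8 - 4*¾)² + 4)) = 45010*(5*(4*(-8 - 3)² + 4)) = 45010*(5*(4*(-11)² + 4)) = 45010*(5*(4*121 + 4)) = 45010*(5*(484 + 4)) = 45010*(5*488) = 45010*2440 = 109824400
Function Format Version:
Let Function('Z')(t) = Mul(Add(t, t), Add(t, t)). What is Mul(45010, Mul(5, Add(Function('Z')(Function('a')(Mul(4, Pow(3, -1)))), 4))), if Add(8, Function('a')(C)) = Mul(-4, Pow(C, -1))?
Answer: 109824400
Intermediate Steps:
Function('a')(C) = Add(-8, Mul(-4, Pow(C, -1)))
Function('Z')(t) = Mul(4, Pow(t, 2)) (Function('Z')(t) = Mul(Mul(2, t), Mul(2, t)) = Mul(4, Pow(t, 2)))
Mul(45010, Mul(5, Add(Function('Z')(Function('a')(Mul(4, Pow(3, -1)))), 4))) = Mul(45010, Mul(5, Add(Mul(4, Pow(Add(-8, Mul(-4, Pow(Mul(4, Pow(3, -1)), -1))), 2)), 4))) = Mul(45010, Mul(5, Add(Mul(4, Pow(Add(-8, Mul(-4, Pow(Mul(4, Rational(1, 3)), -1))), 2)), 4))) = Mul(45010, Mul(5, Add(Mul(4, Pow(Add(-8, Mul(-4, Pow(Rational(4, 3), -1))), 2)), 4))) = Mul(45010, Mul(5, Add(Mul(4, Pow(Add(-8, Mul(-4, Rational(3, 4))), 2)), 4))) = Mul(45010, Mul(5, Add(Mul(4, Pow(Add(-8, -3), 2)), 4))) = Mul(45010, Mul(5, Add(Mul(4, Pow(-11, 2)), 4))) = Mul(45010, Mul(5, Add(Mul(4, 121), 4))) = Mul(45010, Mul(5, Add(484, 4))) = Mul(45010, Mul(5, 488)) = Mul(45010, 2440) = 109824400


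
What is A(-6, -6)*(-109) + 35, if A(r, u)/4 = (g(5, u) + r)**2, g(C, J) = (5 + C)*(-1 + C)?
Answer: -503981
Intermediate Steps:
g(C, J) = (-1 + C)*(5 + C)
A(r, u) = 4*(40 + r)**2 (A(r, u) = 4*((-5 + 5**2 + 4*5) + r)**2 = 4*((-5 + 25 + 20) + r)**2 = 4*(40 + r)**2)
A(-6, -6)*(-109) + 35 = (4*(40 - 6)**2)*(-109) + 35 = (4*34**2)*(-109) + 35 = (4*1156)*(-109) + 35 = 4624*(-109) + 35 = -504016 + 35 = -503981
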